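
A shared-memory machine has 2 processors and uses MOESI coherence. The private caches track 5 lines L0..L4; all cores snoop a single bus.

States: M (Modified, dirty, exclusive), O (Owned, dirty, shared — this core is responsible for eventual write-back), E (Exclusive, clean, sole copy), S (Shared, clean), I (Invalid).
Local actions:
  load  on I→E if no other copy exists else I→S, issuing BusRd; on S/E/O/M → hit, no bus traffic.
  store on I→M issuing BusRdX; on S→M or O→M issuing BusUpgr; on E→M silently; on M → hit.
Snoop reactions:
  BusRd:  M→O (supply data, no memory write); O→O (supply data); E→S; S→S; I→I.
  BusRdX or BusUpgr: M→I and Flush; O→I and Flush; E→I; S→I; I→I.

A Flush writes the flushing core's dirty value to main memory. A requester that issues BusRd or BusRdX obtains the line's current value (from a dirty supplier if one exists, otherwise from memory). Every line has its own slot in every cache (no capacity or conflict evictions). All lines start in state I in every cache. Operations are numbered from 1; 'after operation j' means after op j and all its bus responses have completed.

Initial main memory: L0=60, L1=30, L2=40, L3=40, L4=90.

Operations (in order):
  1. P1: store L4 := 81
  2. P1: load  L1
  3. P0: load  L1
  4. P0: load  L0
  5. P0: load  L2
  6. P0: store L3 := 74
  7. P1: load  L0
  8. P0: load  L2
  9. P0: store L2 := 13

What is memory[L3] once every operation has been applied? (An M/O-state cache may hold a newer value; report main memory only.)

  op1 P1: store L4 := 81 → I/M on L4; bus BusRdX; mem=90
  op2 P1: load  L1 → I/E on L1; bus BusRd; mem=30
  op3 P0: load  L1 → S/S on L1; bus BusRd; mem=30
  op4 P0: load  L0 → E/I on L0; bus BusRd; mem=60
  op5 P0: load  L2 → E/I on L2; bus BusRd; mem=40
  op6 P0: store L3 := 74 → M/I on L3; bus BusRdX; mem=40
  op7 P1: load  L0 → S/S on L0; bus BusRd; mem=60
  op8 P0: load  L2 → E/I on L2; bus (none); mem=40
  op9 P0: store L2 := 13 → M/I on L2; bus (none); mem=40

memory[L3] = 40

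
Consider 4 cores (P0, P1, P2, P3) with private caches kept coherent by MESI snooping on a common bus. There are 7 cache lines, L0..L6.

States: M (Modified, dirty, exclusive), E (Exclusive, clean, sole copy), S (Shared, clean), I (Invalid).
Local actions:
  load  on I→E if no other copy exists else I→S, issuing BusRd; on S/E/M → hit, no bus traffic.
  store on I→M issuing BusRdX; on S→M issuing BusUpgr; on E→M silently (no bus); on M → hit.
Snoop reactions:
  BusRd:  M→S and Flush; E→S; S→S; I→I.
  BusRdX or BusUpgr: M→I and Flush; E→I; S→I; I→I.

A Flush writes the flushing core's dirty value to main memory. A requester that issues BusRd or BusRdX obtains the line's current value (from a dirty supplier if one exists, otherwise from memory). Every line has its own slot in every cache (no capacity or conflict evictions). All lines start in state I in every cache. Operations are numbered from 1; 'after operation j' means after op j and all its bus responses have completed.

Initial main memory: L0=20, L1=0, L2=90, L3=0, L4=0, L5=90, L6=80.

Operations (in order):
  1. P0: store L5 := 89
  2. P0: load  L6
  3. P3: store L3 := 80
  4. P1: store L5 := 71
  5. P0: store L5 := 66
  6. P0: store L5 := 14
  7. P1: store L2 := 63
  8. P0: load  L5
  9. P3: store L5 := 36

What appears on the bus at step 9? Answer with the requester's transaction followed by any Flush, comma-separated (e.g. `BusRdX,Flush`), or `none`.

bus = BusRdX,Flush

  op1 P0: store L5 := 89 → M/I/I/I on L5; bus BusRdX; mem=90
  op2 P0: load  L6 → E/I/I/I on L6; bus BusRd; mem=80
  op3 P3: store L3 := 80 → I/I/I/M on L3; bus BusRdX; mem=0
  op4 P1: store L5 := 71 → I/M/I/I on L5; bus BusRdX Flush; mem=89
  op5 P0: store L5 := 66 → M/I/I/I on L5; bus BusRdX Flush; mem=71
  op6 P0: store L5 := 14 → M/I/I/I on L5; bus (none); mem=71
  op7 P1: store L2 := 63 → I/M/I/I on L2; bus BusRdX; mem=90
  op8 P0: load  L5 → M/I/I/I on L5; bus (none); mem=71
  op9 P3: store L5 := 36 → I/I/I/M on L5; bus BusRdX Flush; mem=14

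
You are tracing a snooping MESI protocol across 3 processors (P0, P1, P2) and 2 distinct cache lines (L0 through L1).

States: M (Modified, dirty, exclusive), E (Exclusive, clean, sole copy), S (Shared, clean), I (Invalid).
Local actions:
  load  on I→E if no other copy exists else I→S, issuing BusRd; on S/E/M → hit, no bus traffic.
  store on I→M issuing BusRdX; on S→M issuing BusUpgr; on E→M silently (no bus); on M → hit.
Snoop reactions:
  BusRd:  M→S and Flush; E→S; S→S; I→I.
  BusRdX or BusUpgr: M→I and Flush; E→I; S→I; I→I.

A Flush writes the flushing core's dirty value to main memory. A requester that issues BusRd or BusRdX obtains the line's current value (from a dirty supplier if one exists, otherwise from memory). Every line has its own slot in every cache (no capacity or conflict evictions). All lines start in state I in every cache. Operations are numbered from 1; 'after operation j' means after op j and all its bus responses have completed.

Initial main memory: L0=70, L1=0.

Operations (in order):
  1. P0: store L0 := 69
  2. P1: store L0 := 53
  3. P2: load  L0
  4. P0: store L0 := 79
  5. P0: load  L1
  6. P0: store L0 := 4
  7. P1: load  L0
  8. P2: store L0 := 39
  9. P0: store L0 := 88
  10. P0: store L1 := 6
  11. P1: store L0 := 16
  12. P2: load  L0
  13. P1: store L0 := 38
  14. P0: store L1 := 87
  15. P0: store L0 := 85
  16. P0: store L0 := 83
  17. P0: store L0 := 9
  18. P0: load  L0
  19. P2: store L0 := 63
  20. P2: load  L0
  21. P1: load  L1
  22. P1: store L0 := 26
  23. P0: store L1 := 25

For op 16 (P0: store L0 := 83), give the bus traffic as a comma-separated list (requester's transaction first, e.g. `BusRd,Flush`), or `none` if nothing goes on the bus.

bus = none

[1] P0: store L0 := 69 | P0:M(69), P1:I, P2:I | bus: BusRdX
[2] P1: store L0 := 53 | P0:I, P1:M(53), P2:I | bus: BusRdX,Flush
[3] P2: load  L0 | P0:I, P1:S(53), P2:S(53) | bus: BusRd,Flush
[4] P0: store L0 := 79 | P0:M(79), P1:I, P2:I | bus: BusRdX
[5] P0: load  L1 | P0:E(0), P1:I, P2:I | bus: BusRd
[6] P0: store L0 := 4 | P0:M(4), P1:I, P2:I | bus: none
[7] P1: load  L0 | P0:S(4), P1:S(4), P2:I | bus: BusRd,Flush
[8] P2: store L0 := 39 | P0:I, P1:I, P2:M(39) | bus: BusRdX
[9] P0: store L0 := 88 | P0:M(88), P1:I, P2:I | bus: BusRdX,Flush
[10] P0: store L1 := 6 | P0:M(6), P1:I, P2:I | bus: none
[11] P1: store L0 := 16 | P0:I, P1:M(16), P2:I | bus: BusRdX,Flush
[12] P2: load  L0 | P0:I, P1:S(16), P2:S(16) | bus: BusRd,Flush
[13] P1: store L0 := 38 | P0:I, P1:M(38), P2:I | bus: BusUpgr
[14] P0: store L1 := 87 | P0:M(87), P1:I, P2:I | bus: none
[15] P0: store L0 := 85 | P0:M(85), P1:I, P2:I | bus: BusRdX,Flush
[16] P0: store L0 := 83 | P0:M(83), P1:I, P2:I | bus: none
[17] P0: store L0 := 9 | P0:M(9), P1:I, P2:I | bus: none
[18] P0: load  L0 | P0:M(9), P1:I, P2:I | bus: none
[19] P2: store L0 := 63 | P0:I, P1:I, P2:M(63) | bus: BusRdX,Flush
[20] P2: load  L0 | P0:I, P1:I, P2:M(63) | bus: none
[21] P1: load  L1 | P0:S(87), P1:S(87), P2:I | bus: BusRd,Flush
[22] P1: store L0 := 26 | P0:I, P1:M(26), P2:I | bus: BusRdX,Flush
[23] P0: store L1 := 25 | P0:M(25), P1:I, P2:I | bus: BusUpgr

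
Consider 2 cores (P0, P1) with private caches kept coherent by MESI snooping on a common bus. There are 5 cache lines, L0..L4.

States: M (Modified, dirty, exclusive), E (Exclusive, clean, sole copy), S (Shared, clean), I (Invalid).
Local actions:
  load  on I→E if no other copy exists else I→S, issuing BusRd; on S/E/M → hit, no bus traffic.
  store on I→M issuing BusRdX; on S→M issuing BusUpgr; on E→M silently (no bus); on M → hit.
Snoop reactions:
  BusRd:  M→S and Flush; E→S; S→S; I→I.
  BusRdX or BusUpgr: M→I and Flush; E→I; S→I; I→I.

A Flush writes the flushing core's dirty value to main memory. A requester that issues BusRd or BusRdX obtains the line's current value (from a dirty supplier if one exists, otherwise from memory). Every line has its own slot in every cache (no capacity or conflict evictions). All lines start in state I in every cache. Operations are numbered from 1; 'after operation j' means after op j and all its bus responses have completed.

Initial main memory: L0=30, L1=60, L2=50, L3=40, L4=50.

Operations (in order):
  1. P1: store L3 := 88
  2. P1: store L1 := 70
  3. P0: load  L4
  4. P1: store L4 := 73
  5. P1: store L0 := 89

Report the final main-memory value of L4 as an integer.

memory[L4] = 50

[1] P1: store L3 := 88 | P0:I, P1:M(88) | bus: BusRdX
[2] P1: store L1 := 70 | P0:I, P1:M(70) | bus: BusRdX
[3] P0: load  L4 | P0:E(50), P1:I | bus: BusRd
[4] P1: store L4 := 73 | P0:I, P1:M(73) | bus: BusRdX
[5] P1: store L0 := 89 | P0:I, P1:M(89) | bus: BusRdX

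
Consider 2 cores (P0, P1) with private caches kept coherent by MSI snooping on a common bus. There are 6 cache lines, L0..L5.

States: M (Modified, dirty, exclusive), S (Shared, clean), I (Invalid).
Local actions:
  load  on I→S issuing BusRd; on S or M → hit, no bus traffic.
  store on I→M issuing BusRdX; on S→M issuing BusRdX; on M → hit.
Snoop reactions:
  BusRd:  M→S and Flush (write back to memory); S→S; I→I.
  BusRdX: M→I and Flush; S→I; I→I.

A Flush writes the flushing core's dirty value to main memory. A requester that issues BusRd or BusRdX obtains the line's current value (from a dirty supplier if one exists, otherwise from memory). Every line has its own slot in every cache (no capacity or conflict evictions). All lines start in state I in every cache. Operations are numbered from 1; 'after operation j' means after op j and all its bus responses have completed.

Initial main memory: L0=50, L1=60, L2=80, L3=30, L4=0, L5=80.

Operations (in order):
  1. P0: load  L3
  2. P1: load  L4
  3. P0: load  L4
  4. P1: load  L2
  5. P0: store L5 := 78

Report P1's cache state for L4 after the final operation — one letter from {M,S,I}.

state = S

  op1 P0: load  L3 → S/I on L3; bus BusRd; mem=30
  op2 P1: load  L4 → I/S on L4; bus BusRd; mem=0
  op3 P0: load  L4 → S/S on L4; bus BusRd; mem=0
  op4 P1: load  L2 → I/S on L2; bus BusRd; mem=80
  op5 P0: store L5 := 78 → M/I on L5; bus BusRdX; mem=80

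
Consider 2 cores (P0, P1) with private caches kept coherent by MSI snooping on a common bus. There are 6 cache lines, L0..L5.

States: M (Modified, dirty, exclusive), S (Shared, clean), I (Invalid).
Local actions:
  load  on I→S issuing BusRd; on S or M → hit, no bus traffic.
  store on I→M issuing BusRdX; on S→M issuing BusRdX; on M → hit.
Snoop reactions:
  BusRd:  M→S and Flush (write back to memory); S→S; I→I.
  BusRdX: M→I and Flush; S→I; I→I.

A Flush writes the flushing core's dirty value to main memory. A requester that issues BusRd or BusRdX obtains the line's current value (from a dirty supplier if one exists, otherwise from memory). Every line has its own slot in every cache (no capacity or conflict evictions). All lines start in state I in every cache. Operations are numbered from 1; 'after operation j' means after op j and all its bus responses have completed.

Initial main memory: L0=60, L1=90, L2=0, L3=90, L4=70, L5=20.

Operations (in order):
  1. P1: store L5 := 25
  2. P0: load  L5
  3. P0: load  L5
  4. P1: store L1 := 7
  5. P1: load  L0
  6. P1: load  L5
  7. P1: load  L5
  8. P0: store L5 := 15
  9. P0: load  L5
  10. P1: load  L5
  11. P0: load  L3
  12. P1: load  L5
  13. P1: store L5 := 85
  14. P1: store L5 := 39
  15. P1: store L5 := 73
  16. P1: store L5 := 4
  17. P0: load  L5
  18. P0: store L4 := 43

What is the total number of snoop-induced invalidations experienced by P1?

invalidations = 1

[1] P1: store L5 := 25 | P0:I, P1:M(25) | bus: BusRdX
[2] P0: load  L5 | P0:S(25), P1:S(25) | bus: BusRd,Flush
[3] P0: load  L5 | P0:S(25), P1:S(25) | bus: none
[4] P1: store L1 := 7 | P0:I, P1:M(7) | bus: BusRdX
[5] P1: load  L0 | P0:I, P1:S(60) | bus: BusRd
[6] P1: load  L5 | P0:S(25), P1:S(25) | bus: none
[7] P1: load  L5 | P0:S(25), P1:S(25) | bus: none
[8] P0: store L5 := 15 | P0:M(15), P1:I | bus: BusRdX
[9] P0: load  L5 | P0:M(15), P1:I | bus: none
[10] P1: load  L5 | P0:S(15), P1:S(15) | bus: BusRd,Flush
[11] P0: load  L3 | P0:S(90), P1:I | bus: BusRd
[12] P1: load  L5 | P0:S(15), P1:S(15) | bus: none
[13] P1: store L5 := 85 | P0:I, P1:M(85) | bus: BusRdX
[14] P1: store L5 := 39 | P0:I, P1:M(39) | bus: none
[15] P1: store L5 := 73 | P0:I, P1:M(73) | bus: none
[16] P1: store L5 := 4 | P0:I, P1:M(4) | bus: none
[17] P0: load  L5 | P0:S(4), P1:S(4) | bus: BusRd,Flush
[18] P0: store L4 := 43 | P0:M(43), P1:I | bus: BusRdX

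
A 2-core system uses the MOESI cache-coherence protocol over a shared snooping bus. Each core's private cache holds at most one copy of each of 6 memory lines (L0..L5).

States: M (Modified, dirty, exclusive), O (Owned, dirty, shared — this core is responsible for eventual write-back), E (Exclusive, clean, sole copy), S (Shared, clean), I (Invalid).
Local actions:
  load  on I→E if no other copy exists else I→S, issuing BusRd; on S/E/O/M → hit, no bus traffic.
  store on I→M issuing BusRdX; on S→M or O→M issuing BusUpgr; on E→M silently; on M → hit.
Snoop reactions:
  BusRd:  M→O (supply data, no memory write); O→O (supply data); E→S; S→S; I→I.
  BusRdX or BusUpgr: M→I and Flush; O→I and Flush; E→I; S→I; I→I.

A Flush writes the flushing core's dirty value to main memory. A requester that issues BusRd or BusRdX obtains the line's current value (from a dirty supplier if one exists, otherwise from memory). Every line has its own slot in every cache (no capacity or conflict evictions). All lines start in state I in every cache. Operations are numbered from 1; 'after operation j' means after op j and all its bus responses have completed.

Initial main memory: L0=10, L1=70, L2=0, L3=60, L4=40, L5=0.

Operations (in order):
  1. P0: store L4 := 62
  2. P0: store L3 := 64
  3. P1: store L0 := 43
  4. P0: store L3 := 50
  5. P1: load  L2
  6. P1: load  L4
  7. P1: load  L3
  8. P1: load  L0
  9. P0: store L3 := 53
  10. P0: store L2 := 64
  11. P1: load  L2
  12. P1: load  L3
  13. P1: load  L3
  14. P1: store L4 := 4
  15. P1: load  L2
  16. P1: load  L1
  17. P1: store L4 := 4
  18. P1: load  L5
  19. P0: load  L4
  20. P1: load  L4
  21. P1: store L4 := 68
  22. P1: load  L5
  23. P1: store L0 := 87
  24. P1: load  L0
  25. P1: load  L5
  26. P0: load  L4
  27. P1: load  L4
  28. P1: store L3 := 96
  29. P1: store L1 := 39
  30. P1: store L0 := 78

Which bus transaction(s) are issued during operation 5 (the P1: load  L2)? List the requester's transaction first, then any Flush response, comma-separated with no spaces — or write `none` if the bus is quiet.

bus = BusRd

[1] P0: store L4 := 62 | P0:M(62), P1:I | bus: BusRdX
[2] P0: store L3 := 64 | P0:M(64), P1:I | bus: BusRdX
[3] P1: store L0 := 43 | P0:I, P1:M(43) | bus: BusRdX
[4] P0: store L3 := 50 | P0:M(50), P1:I | bus: none
[5] P1: load  L2 | P0:I, P1:E(0) | bus: BusRd
[6] P1: load  L4 | P0:O(62), P1:S(62) | bus: BusRd
[7] P1: load  L3 | P0:O(50), P1:S(50) | bus: BusRd
[8] P1: load  L0 | P0:I, P1:M(43) | bus: none
[9] P0: store L3 := 53 | P0:M(53), P1:I | bus: BusUpgr
[10] P0: store L2 := 64 | P0:M(64), P1:I | bus: BusRdX
[11] P1: load  L2 | P0:O(64), P1:S(64) | bus: BusRd
[12] P1: load  L3 | P0:O(53), P1:S(53) | bus: BusRd
[13] P1: load  L3 | P0:O(53), P1:S(53) | bus: none
[14] P1: store L4 := 4 | P0:I, P1:M(4) | bus: BusUpgr,Flush
[15] P1: load  L2 | P0:O(64), P1:S(64) | bus: none
[16] P1: load  L1 | P0:I, P1:E(70) | bus: BusRd
[17] P1: store L4 := 4 | P0:I, P1:M(4) | bus: none
[18] P1: load  L5 | P0:I, P1:E(0) | bus: BusRd
[19] P0: load  L4 | P0:S(4), P1:O(4) | bus: BusRd
[20] P1: load  L4 | P0:S(4), P1:O(4) | bus: none
[21] P1: store L4 := 68 | P0:I, P1:M(68) | bus: BusUpgr
[22] P1: load  L5 | P0:I, P1:E(0) | bus: none
[23] P1: store L0 := 87 | P0:I, P1:M(87) | bus: none
[24] P1: load  L0 | P0:I, P1:M(87) | bus: none
[25] P1: load  L5 | P0:I, P1:E(0) | bus: none
[26] P0: load  L4 | P0:S(68), P1:O(68) | bus: BusRd
[27] P1: load  L4 | P0:S(68), P1:O(68) | bus: none
[28] P1: store L3 := 96 | P0:I, P1:M(96) | bus: BusUpgr,Flush
[29] P1: store L1 := 39 | P0:I, P1:M(39) | bus: none
[30] P1: store L0 := 78 | P0:I, P1:M(78) | bus: none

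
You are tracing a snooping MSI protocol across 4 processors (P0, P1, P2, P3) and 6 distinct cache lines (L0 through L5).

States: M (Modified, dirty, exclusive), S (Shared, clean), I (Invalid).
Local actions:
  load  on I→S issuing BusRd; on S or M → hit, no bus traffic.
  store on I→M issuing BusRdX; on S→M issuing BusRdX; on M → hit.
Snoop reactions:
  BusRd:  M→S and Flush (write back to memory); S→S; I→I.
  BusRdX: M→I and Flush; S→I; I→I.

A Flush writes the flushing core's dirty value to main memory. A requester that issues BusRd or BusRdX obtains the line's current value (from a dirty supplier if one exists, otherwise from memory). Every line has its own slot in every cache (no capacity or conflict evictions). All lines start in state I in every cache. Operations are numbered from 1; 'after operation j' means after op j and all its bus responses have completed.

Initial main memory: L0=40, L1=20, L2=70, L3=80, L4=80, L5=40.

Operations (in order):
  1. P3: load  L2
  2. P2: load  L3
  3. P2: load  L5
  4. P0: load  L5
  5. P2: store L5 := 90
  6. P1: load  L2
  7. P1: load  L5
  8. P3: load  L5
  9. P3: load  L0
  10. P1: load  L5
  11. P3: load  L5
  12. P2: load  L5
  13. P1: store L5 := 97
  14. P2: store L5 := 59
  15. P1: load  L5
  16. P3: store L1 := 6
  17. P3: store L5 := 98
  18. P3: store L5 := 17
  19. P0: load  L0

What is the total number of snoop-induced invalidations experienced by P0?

[1] P3: load  L2 | P0:I, P1:I, P2:I, P3:S(70) | bus: BusRd
[2] P2: load  L3 | P0:I, P1:I, P2:S(80), P3:I | bus: BusRd
[3] P2: load  L5 | P0:I, P1:I, P2:S(40), P3:I | bus: BusRd
[4] P0: load  L5 | P0:S(40), P1:I, P2:S(40), P3:I | bus: BusRd
[5] P2: store L5 := 90 | P0:I, P1:I, P2:M(90), P3:I | bus: BusRdX
[6] P1: load  L2 | P0:I, P1:S(70), P2:I, P3:S(70) | bus: BusRd
[7] P1: load  L5 | P0:I, P1:S(90), P2:S(90), P3:I | bus: BusRd,Flush
[8] P3: load  L5 | P0:I, P1:S(90), P2:S(90), P3:S(90) | bus: BusRd
[9] P3: load  L0 | P0:I, P1:I, P2:I, P3:S(40) | bus: BusRd
[10] P1: load  L5 | P0:I, P1:S(90), P2:S(90), P3:S(90) | bus: none
[11] P3: load  L5 | P0:I, P1:S(90), P2:S(90), P3:S(90) | bus: none
[12] P2: load  L5 | P0:I, P1:S(90), P2:S(90), P3:S(90) | bus: none
[13] P1: store L5 := 97 | P0:I, P1:M(97), P2:I, P3:I | bus: BusRdX
[14] P2: store L5 := 59 | P0:I, P1:I, P2:M(59), P3:I | bus: BusRdX,Flush
[15] P1: load  L5 | P0:I, P1:S(59), P2:S(59), P3:I | bus: BusRd,Flush
[16] P3: store L1 := 6 | P0:I, P1:I, P2:I, P3:M(6) | bus: BusRdX
[17] P3: store L5 := 98 | P0:I, P1:I, P2:I, P3:M(98) | bus: BusRdX
[18] P3: store L5 := 17 | P0:I, P1:I, P2:I, P3:M(17) | bus: none
[19] P0: load  L0 | P0:S(40), P1:I, P2:I, P3:S(40) | bus: BusRd

invalidations = 1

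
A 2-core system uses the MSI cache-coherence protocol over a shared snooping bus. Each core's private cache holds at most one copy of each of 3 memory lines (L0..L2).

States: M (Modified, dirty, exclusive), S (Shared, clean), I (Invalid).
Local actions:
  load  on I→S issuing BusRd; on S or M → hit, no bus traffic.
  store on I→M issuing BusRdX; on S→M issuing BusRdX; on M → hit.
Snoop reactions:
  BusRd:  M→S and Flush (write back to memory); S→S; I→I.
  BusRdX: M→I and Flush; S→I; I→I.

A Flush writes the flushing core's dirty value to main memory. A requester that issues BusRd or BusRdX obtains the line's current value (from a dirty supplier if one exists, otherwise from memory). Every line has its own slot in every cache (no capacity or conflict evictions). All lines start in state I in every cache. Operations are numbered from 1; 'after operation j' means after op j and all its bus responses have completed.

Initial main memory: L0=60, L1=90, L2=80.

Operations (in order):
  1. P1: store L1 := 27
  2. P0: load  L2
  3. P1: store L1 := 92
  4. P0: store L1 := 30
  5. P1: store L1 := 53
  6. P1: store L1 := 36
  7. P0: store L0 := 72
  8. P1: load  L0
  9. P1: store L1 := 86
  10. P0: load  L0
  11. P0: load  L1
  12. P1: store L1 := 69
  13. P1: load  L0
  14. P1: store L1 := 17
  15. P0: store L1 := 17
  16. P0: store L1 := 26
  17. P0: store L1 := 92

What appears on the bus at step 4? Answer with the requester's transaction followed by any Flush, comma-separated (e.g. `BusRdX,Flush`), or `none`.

bus = BusRdX,Flush

  op1 P1: store L1 := 27 → I/M on L1; bus BusRdX; mem=90
  op2 P0: load  L2 → S/I on L2; bus BusRd; mem=80
  op3 P1: store L1 := 92 → I/M on L1; bus (none); mem=90
  op4 P0: store L1 := 30 → M/I on L1; bus BusRdX Flush; mem=92
  op5 P1: store L1 := 53 → I/M on L1; bus BusRdX Flush; mem=30
  op6 P1: store L1 := 36 → I/M on L1; bus (none); mem=30
  op7 P0: store L0 := 72 → M/I on L0; bus BusRdX; mem=60
  op8 P1: load  L0 → S/S on L0; bus BusRd Flush; mem=72
  op9 P1: store L1 := 86 → I/M on L1; bus (none); mem=30
  op10 P0: load  L0 → S/S on L0; bus (none); mem=72
  op11 P0: load  L1 → S/S on L1; bus BusRd Flush; mem=86
  op12 P1: store L1 := 69 → I/M on L1; bus BusRdX; mem=86
  op13 P1: load  L0 → S/S on L0; bus (none); mem=72
  op14 P1: store L1 := 17 → I/M on L1; bus (none); mem=86
  op15 P0: store L1 := 17 → M/I on L1; bus BusRdX Flush; mem=17
  op16 P0: store L1 := 26 → M/I on L1; bus (none); mem=17
  op17 P0: store L1 := 92 → M/I on L1; bus (none); mem=17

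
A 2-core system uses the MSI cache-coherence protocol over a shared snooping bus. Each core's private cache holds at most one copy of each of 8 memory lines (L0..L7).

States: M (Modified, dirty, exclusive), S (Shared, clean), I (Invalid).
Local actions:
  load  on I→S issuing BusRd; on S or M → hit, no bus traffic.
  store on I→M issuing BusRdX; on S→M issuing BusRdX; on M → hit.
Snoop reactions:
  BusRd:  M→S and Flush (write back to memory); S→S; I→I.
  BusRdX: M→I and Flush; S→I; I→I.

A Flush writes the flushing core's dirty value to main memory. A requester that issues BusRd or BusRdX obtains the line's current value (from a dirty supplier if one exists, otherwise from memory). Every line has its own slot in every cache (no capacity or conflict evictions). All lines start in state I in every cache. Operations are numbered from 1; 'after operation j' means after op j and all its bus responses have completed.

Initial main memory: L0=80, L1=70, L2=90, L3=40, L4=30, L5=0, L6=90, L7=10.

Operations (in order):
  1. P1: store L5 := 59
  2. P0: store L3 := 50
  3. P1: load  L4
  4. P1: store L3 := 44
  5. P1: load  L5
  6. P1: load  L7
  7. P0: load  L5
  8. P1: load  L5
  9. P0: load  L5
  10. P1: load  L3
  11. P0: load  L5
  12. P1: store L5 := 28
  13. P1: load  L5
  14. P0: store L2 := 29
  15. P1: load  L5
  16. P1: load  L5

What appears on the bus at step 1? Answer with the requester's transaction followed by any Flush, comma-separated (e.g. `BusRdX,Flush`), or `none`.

step 1: P1: store L5 := 59  ⟶  IM  (L5)  txn=BusRdX  M[L5]=0
step 2: P0: store L3 := 50  ⟶  MI  (L3)  txn=BusRdX  M[L3]=40
step 3: P1: load  L4  ⟶  IS  (L4)  txn=BusRd  M[L4]=30
step 4: P1: store L3 := 44  ⟶  IM  (L3)  txn=BusRdX+Flush  M[L3]=50
step 5: P1: load  L5  ⟶  IM  (L5)  txn=∅  M[L5]=0
step 6: P1: load  L7  ⟶  IS  (L7)  txn=BusRd  M[L7]=10
step 7: P0: load  L5  ⟶  SS  (L5)  txn=BusRd+Flush  M[L5]=59
step 8: P1: load  L5  ⟶  SS  (L5)  txn=∅  M[L5]=59
step 9: P0: load  L5  ⟶  SS  (L5)  txn=∅  M[L5]=59
step 10: P1: load  L3  ⟶  IM  (L3)  txn=∅  M[L3]=50
step 11: P0: load  L5  ⟶  SS  (L5)  txn=∅  M[L5]=59
step 12: P1: store L5 := 28  ⟶  IM  (L5)  txn=BusRdX  M[L5]=59
step 13: P1: load  L5  ⟶  IM  (L5)  txn=∅  M[L5]=59
step 14: P0: store L2 := 29  ⟶  MI  (L2)  txn=BusRdX  M[L2]=90
step 15: P1: load  L5  ⟶  IM  (L5)  txn=∅  M[L5]=59
step 16: P1: load  L5  ⟶  IM  (L5)  txn=∅  M[L5]=59

bus = BusRdX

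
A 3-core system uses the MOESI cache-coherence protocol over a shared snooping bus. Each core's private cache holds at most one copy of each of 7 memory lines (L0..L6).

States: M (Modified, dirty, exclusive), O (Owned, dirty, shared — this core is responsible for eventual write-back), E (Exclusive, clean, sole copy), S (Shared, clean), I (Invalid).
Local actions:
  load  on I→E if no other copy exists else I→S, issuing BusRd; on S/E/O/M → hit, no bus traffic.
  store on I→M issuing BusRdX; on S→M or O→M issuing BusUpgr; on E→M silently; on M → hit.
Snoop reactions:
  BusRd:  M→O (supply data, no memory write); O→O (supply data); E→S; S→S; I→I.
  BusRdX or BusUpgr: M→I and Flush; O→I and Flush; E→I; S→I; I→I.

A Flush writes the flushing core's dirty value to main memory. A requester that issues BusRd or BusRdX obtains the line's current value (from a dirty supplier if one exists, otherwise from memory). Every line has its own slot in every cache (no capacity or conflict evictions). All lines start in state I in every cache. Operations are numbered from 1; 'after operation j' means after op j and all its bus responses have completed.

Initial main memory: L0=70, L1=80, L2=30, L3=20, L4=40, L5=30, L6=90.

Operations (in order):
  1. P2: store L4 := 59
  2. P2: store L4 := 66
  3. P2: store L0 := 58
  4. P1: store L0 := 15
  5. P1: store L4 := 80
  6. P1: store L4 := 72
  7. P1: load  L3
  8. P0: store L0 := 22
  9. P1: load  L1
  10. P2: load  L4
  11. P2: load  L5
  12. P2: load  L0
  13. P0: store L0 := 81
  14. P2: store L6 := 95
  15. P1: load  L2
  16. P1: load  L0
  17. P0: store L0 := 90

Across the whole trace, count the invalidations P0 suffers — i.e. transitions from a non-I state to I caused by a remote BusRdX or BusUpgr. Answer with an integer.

invalidations = 0

step 1: P2: store L4 := 59  ⟶  IIM  (L4)  txn=BusRdX  M[L4]=40
step 2: P2: store L4 := 66  ⟶  IIM  (L4)  txn=∅  M[L4]=40
step 3: P2: store L0 := 58  ⟶  IIM  (L0)  txn=BusRdX  M[L0]=70
step 4: P1: store L0 := 15  ⟶  IMI  (L0)  txn=BusRdX+Flush  M[L0]=58
step 5: P1: store L4 := 80  ⟶  IMI  (L4)  txn=BusRdX+Flush  M[L4]=66
step 6: P1: store L4 := 72  ⟶  IMI  (L4)  txn=∅  M[L4]=66
step 7: P1: load  L3  ⟶  IEI  (L3)  txn=BusRd  M[L3]=20
step 8: P0: store L0 := 22  ⟶  MII  (L0)  txn=BusRdX+Flush  M[L0]=15
step 9: P1: load  L1  ⟶  IEI  (L1)  txn=BusRd  M[L1]=80
step 10: P2: load  L4  ⟶  IOS  (L4)  txn=BusRd  M[L4]=66
step 11: P2: load  L5  ⟶  IIE  (L5)  txn=BusRd  M[L5]=30
step 12: P2: load  L0  ⟶  OIS  (L0)  txn=BusRd  M[L0]=15
step 13: P0: store L0 := 81  ⟶  MII  (L0)  txn=BusUpgr  M[L0]=15
step 14: P2: store L6 := 95  ⟶  IIM  (L6)  txn=BusRdX  M[L6]=90
step 15: P1: load  L2  ⟶  IEI  (L2)  txn=BusRd  M[L2]=30
step 16: P1: load  L0  ⟶  OSI  (L0)  txn=BusRd  M[L0]=15
step 17: P0: store L0 := 90  ⟶  MII  (L0)  txn=BusUpgr  M[L0]=15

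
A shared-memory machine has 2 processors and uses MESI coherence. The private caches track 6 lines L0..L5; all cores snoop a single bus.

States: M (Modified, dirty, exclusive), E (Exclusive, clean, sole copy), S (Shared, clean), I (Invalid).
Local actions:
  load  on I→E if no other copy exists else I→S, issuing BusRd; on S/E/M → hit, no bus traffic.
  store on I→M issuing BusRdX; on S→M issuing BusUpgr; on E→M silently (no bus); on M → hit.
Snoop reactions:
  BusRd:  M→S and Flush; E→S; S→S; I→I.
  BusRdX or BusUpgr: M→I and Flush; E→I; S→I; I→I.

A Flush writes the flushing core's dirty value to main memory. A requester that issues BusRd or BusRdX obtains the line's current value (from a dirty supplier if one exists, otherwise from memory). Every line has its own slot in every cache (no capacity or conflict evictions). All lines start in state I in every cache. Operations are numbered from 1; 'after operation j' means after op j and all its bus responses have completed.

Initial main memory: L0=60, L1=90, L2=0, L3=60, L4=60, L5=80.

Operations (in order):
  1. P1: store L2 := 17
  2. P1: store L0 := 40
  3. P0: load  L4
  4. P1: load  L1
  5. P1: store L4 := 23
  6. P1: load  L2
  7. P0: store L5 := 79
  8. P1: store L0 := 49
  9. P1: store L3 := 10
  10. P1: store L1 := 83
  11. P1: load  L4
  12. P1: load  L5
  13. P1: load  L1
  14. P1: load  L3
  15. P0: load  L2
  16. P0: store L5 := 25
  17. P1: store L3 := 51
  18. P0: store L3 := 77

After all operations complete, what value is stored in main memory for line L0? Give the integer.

  op1 P1: store L2 := 17 → I/M on L2; bus BusRdX; mem=0
  op2 P1: store L0 := 40 → I/M on L0; bus BusRdX; mem=60
  op3 P0: load  L4 → E/I on L4; bus BusRd; mem=60
  op4 P1: load  L1 → I/E on L1; bus BusRd; mem=90
  op5 P1: store L4 := 23 → I/M on L4; bus BusRdX; mem=60
  op6 P1: load  L2 → I/M on L2; bus (none); mem=0
  op7 P0: store L5 := 79 → M/I on L5; bus BusRdX; mem=80
  op8 P1: store L0 := 49 → I/M on L0; bus (none); mem=60
  op9 P1: store L3 := 10 → I/M on L3; bus BusRdX; mem=60
  op10 P1: store L1 := 83 → I/M on L1; bus (none); mem=90
  op11 P1: load  L4 → I/M on L4; bus (none); mem=60
  op12 P1: load  L5 → S/S on L5; bus BusRd Flush; mem=79
  op13 P1: load  L1 → I/M on L1; bus (none); mem=90
  op14 P1: load  L3 → I/M on L3; bus (none); mem=60
  op15 P0: load  L2 → S/S on L2; bus BusRd Flush; mem=17
  op16 P0: store L5 := 25 → M/I on L5; bus BusUpgr; mem=79
  op17 P1: store L3 := 51 → I/M on L3; bus (none); mem=60
  op18 P0: store L3 := 77 → M/I on L3; bus BusRdX Flush; mem=51

memory[L0] = 60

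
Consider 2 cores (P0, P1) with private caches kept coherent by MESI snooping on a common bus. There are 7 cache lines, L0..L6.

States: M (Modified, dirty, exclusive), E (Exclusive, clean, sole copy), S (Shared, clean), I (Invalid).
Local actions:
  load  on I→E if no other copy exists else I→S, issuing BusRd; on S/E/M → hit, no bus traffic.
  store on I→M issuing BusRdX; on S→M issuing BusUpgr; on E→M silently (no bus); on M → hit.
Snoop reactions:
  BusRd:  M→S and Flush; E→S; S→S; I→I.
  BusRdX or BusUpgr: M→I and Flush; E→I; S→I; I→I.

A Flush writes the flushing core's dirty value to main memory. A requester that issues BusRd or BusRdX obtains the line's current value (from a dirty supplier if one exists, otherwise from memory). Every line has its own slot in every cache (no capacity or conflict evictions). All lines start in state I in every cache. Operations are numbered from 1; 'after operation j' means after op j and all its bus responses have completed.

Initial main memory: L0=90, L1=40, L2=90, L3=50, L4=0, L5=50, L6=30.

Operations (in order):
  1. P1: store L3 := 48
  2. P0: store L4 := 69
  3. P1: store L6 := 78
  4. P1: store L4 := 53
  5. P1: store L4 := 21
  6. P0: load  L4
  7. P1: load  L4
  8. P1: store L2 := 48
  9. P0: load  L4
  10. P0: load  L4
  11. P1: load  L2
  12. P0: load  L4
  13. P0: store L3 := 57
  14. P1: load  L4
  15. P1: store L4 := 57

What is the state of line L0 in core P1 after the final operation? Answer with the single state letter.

state = I

[1] P1: store L3 := 48 | P0:I, P1:M(48) | bus: BusRdX
[2] P0: store L4 := 69 | P0:M(69), P1:I | bus: BusRdX
[3] P1: store L6 := 78 | P0:I, P1:M(78) | bus: BusRdX
[4] P1: store L4 := 53 | P0:I, P1:M(53) | bus: BusRdX,Flush
[5] P1: store L4 := 21 | P0:I, P1:M(21) | bus: none
[6] P0: load  L4 | P0:S(21), P1:S(21) | bus: BusRd,Flush
[7] P1: load  L4 | P0:S(21), P1:S(21) | bus: none
[8] P1: store L2 := 48 | P0:I, P1:M(48) | bus: BusRdX
[9] P0: load  L4 | P0:S(21), P1:S(21) | bus: none
[10] P0: load  L4 | P0:S(21), P1:S(21) | bus: none
[11] P1: load  L2 | P0:I, P1:M(48) | bus: none
[12] P0: load  L4 | P0:S(21), P1:S(21) | bus: none
[13] P0: store L3 := 57 | P0:M(57), P1:I | bus: BusRdX,Flush
[14] P1: load  L4 | P0:S(21), P1:S(21) | bus: none
[15] P1: store L4 := 57 | P0:I, P1:M(57) | bus: BusUpgr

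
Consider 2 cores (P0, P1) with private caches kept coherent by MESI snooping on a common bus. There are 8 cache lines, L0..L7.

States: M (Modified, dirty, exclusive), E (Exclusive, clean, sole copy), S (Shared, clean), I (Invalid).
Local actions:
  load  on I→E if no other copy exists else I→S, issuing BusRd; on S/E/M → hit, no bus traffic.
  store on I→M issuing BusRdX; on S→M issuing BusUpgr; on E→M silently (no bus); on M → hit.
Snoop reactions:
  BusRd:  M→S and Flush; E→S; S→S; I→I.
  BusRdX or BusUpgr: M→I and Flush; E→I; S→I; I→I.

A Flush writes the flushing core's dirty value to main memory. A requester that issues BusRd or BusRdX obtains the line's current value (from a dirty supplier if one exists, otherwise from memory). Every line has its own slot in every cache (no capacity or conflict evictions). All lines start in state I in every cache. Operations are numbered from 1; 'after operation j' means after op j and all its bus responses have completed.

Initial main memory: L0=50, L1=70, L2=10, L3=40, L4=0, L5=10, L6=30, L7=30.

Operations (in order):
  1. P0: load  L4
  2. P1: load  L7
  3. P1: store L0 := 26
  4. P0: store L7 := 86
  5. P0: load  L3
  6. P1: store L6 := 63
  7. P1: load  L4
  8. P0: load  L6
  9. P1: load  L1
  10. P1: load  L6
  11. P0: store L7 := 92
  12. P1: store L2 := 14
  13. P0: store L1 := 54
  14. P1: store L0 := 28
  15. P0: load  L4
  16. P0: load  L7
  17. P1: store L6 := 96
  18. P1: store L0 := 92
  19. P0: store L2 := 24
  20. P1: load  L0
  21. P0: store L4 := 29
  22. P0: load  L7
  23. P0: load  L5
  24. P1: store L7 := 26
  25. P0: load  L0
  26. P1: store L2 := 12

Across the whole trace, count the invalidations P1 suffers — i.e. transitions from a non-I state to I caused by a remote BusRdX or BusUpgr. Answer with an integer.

invalidations = 4

1. P0: load  L4  bus=[BusRd]  L4: P0=E P1=I  mem[L4]=0
2. P1: load  L7  bus=[BusRd]  L7: P0=I P1=E  mem[L7]=30
3. P1: store L0 := 26  bus=[BusRdX]  L0: P0=I P1=M  mem[L0]=50
4. P0: store L7 := 86  bus=[BusRdX]  L7: P0=M P1=I  mem[L7]=30
5. P0: load  L3  bus=[BusRd]  L3: P0=E P1=I  mem[L3]=40
6. P1: store L6 := 63  bus=[BusRdX]  L6: P0=I P1=M  mem[L6]=30
7. P1: load  L4  bus=[BusRd]  L4: P0=S P1=S  mem[L4]=0
8. P0: load  L6  bus=[BusRd,Flush]  L6: P0=S P1=S  mem[L6]=63
9. P1: load  L1  bus=[BusRd]  L1: P0=I P1=E  mem[L1]=70
10. P1: load  L6  bus=[-]  L6: P0=S P1=S  mem[L6]=63
11. P0: store L7 := 92  bus=[-]  L7: P0=M P1=I  mem[L7]=30
12. P1: store L2 := 14  bus=[BusRdX]  L2: P0=I P1=M  mem[L2]=10
13. P0: store L1 := 54  bus=[BusRdX]  L1: P0=M P1=I  mem[L1]=70
14. P1: store L0 := 28  bus=[-]  L0: P0=I P1=M  mem[L0]=50
15. P0: load  L4  bus=[-]  L4: P0=S P1=S  mem[L4]=0
16. P0: load  L7  bus=[-]  L7: P0=M P1=I  mem[L7]=30
17. P1: store L6 := 96  bus=[BusUpgr]  L6: P0=I P1=M  mem[L6]=63
18. P1: store L0 := 92  bus=[-]  L0: P0=I P1=M  mem[L0]=50
19. P0: store L2 := 24  bus=[BusRdX,Flush]  L2: P0=M P1=I  mem[L2]=14
20. P1: load  L0  bus=[-]  L0: P0=I P1=M  mem[L0]=50
21. P0: store L4 := 29  bus=[BusUpgr]  L4: P0=M P1=I  mem[L4]=0
22. P0: load  L7  bus=[-]  L7: P0=M P1=I  mem[L7]=30
23. P0: load  L5  bus=[BusRd]  L5: P0=E P1=I  mem[L5]=10
24. P1: store L7 := 26  bus=[BusRdX,Flush]  L7: P0=I P1=M  mem[L7]=92
25. P0: load  L0  bus=[BusRd,Flush]  L0: P0=S P1=S  mem[L0]=92
26. P1: store L2 := 12  bus=[BusRdX,Flush]  L2: P0=I P1=M  mem[L2]=24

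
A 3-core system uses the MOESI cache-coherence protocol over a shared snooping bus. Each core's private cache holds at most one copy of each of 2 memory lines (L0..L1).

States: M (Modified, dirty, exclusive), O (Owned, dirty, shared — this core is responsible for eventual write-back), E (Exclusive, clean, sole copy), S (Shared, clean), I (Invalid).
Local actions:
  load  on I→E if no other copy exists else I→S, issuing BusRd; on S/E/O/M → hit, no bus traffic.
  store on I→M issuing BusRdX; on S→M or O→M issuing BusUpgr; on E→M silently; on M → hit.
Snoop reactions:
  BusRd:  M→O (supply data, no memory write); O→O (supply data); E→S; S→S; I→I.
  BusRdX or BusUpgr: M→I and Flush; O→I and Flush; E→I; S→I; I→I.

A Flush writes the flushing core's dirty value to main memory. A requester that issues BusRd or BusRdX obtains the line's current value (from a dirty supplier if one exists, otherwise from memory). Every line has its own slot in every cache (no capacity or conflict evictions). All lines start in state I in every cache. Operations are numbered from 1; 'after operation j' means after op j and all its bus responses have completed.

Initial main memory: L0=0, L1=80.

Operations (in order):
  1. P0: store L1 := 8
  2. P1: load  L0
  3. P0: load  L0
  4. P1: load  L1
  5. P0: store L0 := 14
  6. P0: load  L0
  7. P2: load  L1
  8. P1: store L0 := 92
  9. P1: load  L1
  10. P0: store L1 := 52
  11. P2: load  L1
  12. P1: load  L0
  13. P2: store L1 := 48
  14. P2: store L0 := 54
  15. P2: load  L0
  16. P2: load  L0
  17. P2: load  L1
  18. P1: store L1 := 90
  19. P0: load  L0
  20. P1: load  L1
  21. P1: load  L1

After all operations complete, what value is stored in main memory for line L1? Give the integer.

memory[L1] = 48

step 1: P0: store L1 := 8  ⟶  MII  (L1)  txn=BusRdX  M[L1]=80
step 2: P1: load  L0  ⟶  IEI  (L0)  txn=BusRd  M[L0]=0
step 3: P0: load  L0  ⟶  SSI  (L0)  txn=BusRd  M[L0]=0
step 4: P1: load  L1  ⟶  OSI  (L1)  txn=BusRd  M[L1]=80
step 5: P0: store L0 := 14  ⟶  MII  (L0)  txn=BusUpgr  M[L0]=0
step 6: P0: load  L0  ⟶  MII  (L0)  txn=∅  M[L0]=0
step 7: P2: load  L1  ⟶  OSS  (L1)  txn=BusRd  M[L1]=80
step 8: P1: store L0 := 92  ⟶  IMI  (L0)  txn=BusRdX+Flush  M[L0]=14
step 9: P1: load  L1  ⟶  OSS  (L1)  txn=∅  M[L1]=80
step 10: P0: store L1 := 52  ⟶  MII  (L1)  txn=BusUpgr  M[L1]=80
step 11: P2: load  L1  ⟶  OIS  (L1)  txn=BusRd  M[L1]=80
step 12: P1: load  L0  ⟶  IMI  (L0)  txn=∅  M[L0]=14
step 13: P2: store L1 := 48  ⟶  IIM  (L1)  txn=BusUpgr+Flush  M[L1]=52
step 14: P2: store L0 := 54  ⟶  IIM  (L0)  txn=BusRdX+Flush  M[L0]=92
step 15: P2: load  L0  ⟶  IIM  (L0)  txn=∅  M[L0]=92
step 16: P2: load  L0  ⟶  IIM  (L0)  txn=∅  M[L0]=92
step 17: P2: load  L1  ⟶  IIM  (L1)  txn=∅  M[L1]=52
step 18: P1: store L1 := 90  ⟶  IMI  (L1)  txn=BusRdX+Flush  M[L1]=48
step 19: P0: load  L0  ⟶  SIO  (L0)  txn=BusRd  M[L0]=92
step 20: P1: load  L1  ⟶  IMI  (L1)  txn=∅  M[L1]=48
step 21: P1: load  L1  ⟶  IMI  (L1)  txn=∅  M[L1]=48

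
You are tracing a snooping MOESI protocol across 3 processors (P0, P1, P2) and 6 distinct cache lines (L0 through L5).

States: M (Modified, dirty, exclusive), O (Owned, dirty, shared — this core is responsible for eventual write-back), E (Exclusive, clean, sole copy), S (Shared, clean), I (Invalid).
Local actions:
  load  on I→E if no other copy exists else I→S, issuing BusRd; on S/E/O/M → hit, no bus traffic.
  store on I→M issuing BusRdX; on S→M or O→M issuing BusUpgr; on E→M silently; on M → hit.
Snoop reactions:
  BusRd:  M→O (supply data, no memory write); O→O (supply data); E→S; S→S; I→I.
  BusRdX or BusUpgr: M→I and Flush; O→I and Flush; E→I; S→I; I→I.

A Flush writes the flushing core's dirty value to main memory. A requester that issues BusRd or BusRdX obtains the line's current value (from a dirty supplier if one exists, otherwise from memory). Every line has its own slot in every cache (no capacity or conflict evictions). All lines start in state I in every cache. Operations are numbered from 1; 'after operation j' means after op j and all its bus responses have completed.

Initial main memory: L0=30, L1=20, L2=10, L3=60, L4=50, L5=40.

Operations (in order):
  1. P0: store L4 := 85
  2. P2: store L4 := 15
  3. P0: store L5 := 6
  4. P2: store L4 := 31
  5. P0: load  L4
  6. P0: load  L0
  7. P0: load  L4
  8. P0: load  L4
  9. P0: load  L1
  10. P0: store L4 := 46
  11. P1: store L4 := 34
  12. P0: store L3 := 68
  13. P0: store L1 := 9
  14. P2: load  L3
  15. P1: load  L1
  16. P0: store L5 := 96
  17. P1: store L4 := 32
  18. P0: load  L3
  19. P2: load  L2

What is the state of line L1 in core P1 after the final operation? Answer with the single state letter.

  op1 P0: store L4 := 85 → M/I/I on L4; bus BusRdX; mem=50
  op2 P2: store L4 := 15 → I/I/M on L4; bus BusRdX Flush; mem=85
  op3 P0: store L5 := 6 → M/I/I on L5; bus BusRdX; mem=40
  op4 P2: store L4 := 31 → I/I/M on L4; bus (none); mem=85
  op5 P0: load  L4 → S/I/O on L4; bus BusRd; mem=85
  op6 P0: load  L0 → E/I/I on L0; bus BusRd; mem=30
  op7 P0: load  L4 → S/I/O on L4; bus (none); mem=85
  op8 P0: load  L4 → S/I/O on L4; bus (none); mem=85
  op9 P0: load  L1 → E/I/I on L1; bus BusRd; mem=20
  op10 P0: store L4 := 46 → M/I/I on L4; bus BusUpgr Flush; mem=31
  op11 P1: store L4 := 34 → I/M/I on L4; bus BusRdX Flush; mem=46
  op12 P0: store L3 := 68 → M/I/I on L3; bus BusRdX; mem=60
  op13 P0: store L1 := 9 → M/I/I on L1; bus (none); mem=20
  op14 P2: load  L3 → O/I/S on L3; bus BusRd; mem=60
  op15 P1: load  L1 → O/S/I on L1; bus BusRd; mem=20
  op16 P0: store L5 := 96 → M/I/I on L5; bus (none); mem=40
  op17 P1: store L4 := 32 → I/M/I on L4; bus (none); mem=46
  op18 P0: load  L3 → O/I/S on L3; bus (none); mem=60
  op19 P2: load  L2 → I/I/E on L2; bus BusRd; mem=10

state = S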